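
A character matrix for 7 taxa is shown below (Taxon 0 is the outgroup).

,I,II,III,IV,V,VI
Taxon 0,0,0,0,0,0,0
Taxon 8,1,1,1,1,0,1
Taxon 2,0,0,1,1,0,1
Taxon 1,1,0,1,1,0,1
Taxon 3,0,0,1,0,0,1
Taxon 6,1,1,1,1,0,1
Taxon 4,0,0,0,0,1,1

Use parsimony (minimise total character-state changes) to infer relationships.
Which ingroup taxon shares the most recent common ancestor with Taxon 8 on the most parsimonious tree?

The outgroup has state '0' for every character, so '1' is the derived state throughout.
Only Taxon 1, Taxon 6, and Taxon 8 show the derived state '1' for I, supporting them as a clade.
Only Taxon 6 and Taxon 8 show the derived state '1' for II, supporting them as a clade.
III: derived state '1' in Taxon 1, Taxon 2, Taxon 3, Taxon 6, and Taxon 8 only — synapomorphy for {Taxon 1, Taxon 2, Taxon 3, Taxon 6, Taxon 8}.
IV (derived state '1') is shared by Taxon 1, Taxon 2, Taxon 6, and Taxon 8 — a synapomorphy uniting that clade.
V: derived state '1' in Taxon 4 only — an autapomorphy, so it tells us nothing about relationships among taxa.
All ingroup taxa share the derived state '1' for VI; it defines the ingroup but does not resolve relationships within it.
Most parsimonious ingroup topology: (((((Taxon 8,Taxon 6),Taxon 1),Taxon 2),Taxon 3),Taxon 4).
Taxon 8 and Taxon 6 form a cherry on this tree, so they are sister taxa.

Taxon 6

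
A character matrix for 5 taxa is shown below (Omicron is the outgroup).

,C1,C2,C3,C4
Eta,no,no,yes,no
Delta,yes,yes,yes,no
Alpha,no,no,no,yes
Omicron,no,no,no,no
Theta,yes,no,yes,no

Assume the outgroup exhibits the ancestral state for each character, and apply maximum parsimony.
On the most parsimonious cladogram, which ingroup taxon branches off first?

The outgroup has state 'no' for every character, so 'yes' is the derived state throughout.
C1 (derived state 'yes') is shared by Delta and Theta — a synapomorphy uniting that clade.
C2: derived state 'yes' in Delta only — an autapomorphy, so it tells us nothing about relationships among taxa.
Only Delta, Eta, and Theta show the derived state 'yes' for C3, supporting them as a clade.
C4 (derived state 'yes') is unique to Alpha (autapomorphy; uninformative for grouping).
Most parsimonious ingroup topology: (((Delta,Theta),Eta),Alpha).
Alpha is sister to the clade containing all other ingroup taxa, so it is the earliest-diverging (most basal) ingroup lineage.

Alpha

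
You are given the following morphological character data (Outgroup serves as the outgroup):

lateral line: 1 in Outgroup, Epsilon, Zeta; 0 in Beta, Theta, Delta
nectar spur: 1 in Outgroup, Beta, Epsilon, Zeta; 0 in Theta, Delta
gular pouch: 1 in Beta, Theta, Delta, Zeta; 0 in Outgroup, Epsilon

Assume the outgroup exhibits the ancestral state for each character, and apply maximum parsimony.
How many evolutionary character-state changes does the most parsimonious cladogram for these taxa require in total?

3

Character polarity is set by the outgroup: the derived state is whichever differs from the outgroup's state, so for lateral line, nectar spur the derived state is '0', and for the remaining characters it is '1'.
lateral line: derived state '0' in Beta, Delta, and Theta only — synapomorphy for {Beta, Delta, Theta}.
Only Delta and Theta show the derived state '0' for nectar spur, supporting them as a clade.
gular pouch (derived state '1') is shared by Beta, Delta, Theta, and Zeta — a synapomorphy uniting that clade.
Most parsimonious ingroup topology: (((Beta,(Theta,Delta)),Zeta),Epsilon).
Changes per character on this tree: lateral line: 1; nectar spur: 1; gular pouch: 1.
Total = 3.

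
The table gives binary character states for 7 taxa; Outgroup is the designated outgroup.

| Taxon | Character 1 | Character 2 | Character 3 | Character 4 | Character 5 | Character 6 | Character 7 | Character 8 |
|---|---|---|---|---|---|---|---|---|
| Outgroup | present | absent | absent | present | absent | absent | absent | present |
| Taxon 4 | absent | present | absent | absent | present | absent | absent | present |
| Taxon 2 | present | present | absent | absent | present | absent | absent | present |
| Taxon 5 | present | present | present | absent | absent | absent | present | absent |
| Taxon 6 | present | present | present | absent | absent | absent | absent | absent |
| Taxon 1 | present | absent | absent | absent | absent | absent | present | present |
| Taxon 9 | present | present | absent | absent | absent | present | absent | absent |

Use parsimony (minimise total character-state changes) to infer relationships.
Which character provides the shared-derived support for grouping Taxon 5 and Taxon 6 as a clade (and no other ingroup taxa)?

Character polarity is set by the outgroup: the derived state is whichever differs from the outgroup's state, so for Character 1, Character 4, Character 8 the derived state is 'absent', and for the remaining characters it is 'present'.
Character 1: derived state 'absent' in Taxon 4 only — an autapomorphy, so it tells us nothing about relationships among taxa.
Character 2 (derived state 'present') is shared by Taxon 2, Taxon 4, Taxon 5, Taxon 6, and Taxon 9 — a synapomorphy uniting that clade.
Character 3: derived state 'present' in Taxon 5 and Taxon 6 only — synapomorphy for {Taxon 5, Taxon 6}.
Character 4 (derived state 'absent') is shared by all ingroup taxa — unites the whole ingroup.
Character 5: derived state 'present' in Taxon 2 and Taxon 4 only — synapomorphy for {Taxon 2, Taxon 4}.
Character 6 (derived state 'present') is unique to Taxon 9 (autapomorphy; uninformative for grouping).
Character 7 groups Taxon 1 and Taxon 5, which is incompatible with the clades supported by the remaining characters; treating it as convergent (homoplasy) costs fewer steps than any alternative tree.
Character 8: derived state 'absent' in Taxon 5, Taxon 6, and Taxon 9 only — synapomorphy for {Taxon 5, Taxon 6, Taxon 9}.
Most parsimonious ingroup topology: (((Taxon 4,Taxon 2),((Taxon 5,Taxon 6),Taxon 9)),Taxon 1).
The clade {Taxon 5, Taxon 6} is supported by Character 3: its derived state 'present' occurs in exactly those taxa and in no other taxon (including the outgroup).

Character 3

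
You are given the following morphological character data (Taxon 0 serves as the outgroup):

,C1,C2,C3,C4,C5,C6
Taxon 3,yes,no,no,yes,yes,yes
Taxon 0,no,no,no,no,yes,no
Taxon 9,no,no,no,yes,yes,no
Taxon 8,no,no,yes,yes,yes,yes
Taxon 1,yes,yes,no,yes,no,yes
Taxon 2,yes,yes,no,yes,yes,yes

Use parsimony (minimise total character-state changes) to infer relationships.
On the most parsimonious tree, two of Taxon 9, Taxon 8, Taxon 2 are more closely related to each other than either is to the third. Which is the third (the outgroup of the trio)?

Taxon 9

Character polarity is set by the outgroup: the derived state is whichever differs from the outgroup's state, so for C5 the derived state is 'no', and for the remaining characters it is 'yes'.
Only Taxon 1, Taxon 2, and Taxon 3 show the derived state 'yes' for C1, supporting them as a clade.
Only Taxon 1 and Taxon 2 show the derived state 'yes' for C2, supporting them as a clade.
C3: derived state 'yes' in Taxon 8 only — an autapomorphy, so it tells us nothing about relationships among taxa.
All ingroup taxa share the derived state 'yes' for C4; it defines the ingroup but does not resolve relationships within it.
C5: derived state 'no' in Taxon 1 only — an autapomorphy, so it tells us nothing about relationships among taxa.
C6: derived state 'yes' in Taxon 1, Taxon 2, Taxon 3, and Taxon 8 only — synapomorphy for {Taxon 1, Taxon 2, Taxon 3, Taxon 8}.
Most parsimonious ingroup topology: (((Taxon 3,(Taxon 1,Taxon 2)),Taxon 8),Taxon 9).
Taxon 2 and Taxon 8 share a more recent common ancestor with each other than either does with Taxon 9, so Taxon 9 is the least closely related of the three.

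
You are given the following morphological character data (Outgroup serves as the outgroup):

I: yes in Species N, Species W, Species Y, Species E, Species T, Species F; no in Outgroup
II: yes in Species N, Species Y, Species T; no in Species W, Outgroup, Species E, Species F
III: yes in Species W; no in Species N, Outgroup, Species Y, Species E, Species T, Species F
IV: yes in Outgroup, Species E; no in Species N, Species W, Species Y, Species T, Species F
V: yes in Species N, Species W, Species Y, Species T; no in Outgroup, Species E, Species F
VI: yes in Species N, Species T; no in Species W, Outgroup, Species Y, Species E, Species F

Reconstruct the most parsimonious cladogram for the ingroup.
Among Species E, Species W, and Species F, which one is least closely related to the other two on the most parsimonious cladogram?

Character polarity is set by the outgroup: the derived state is whichever differs from the outgroup's state, so for IV the derived state is 'no', and for the remaining characters it is 'yes'.
I (derived state 'yes') is shared by all ingroup taxa — unites the whole ingroup.
II (derived state 'yes') is shared by Species N, Species T, and Species Y — a synapomorphy uniting that clade.
III (derived state 'yes') is unique to Species W (autapomorphy; uninformative for grouping).
Only Species F, Species N, Species T, Species W, and Species Y show the derived state 'no' for IV, supporting them as a clade.
V (derived state 'yes') is shared by Species N, Species T, Species W, and Species Y — a synapomorphy uniting that clade.
Only Species N and Species T show the derived state 'yes' for VI, supporting them as a clade.
Most parsimonious ingroup topology: (Species E,(((Species Y,(Species N,Species T)),Species W),Species F)).
Species F and Species W share a more recent common ancestor with each other than either does with Species E, so Species E is the least closely related of the three.

Species E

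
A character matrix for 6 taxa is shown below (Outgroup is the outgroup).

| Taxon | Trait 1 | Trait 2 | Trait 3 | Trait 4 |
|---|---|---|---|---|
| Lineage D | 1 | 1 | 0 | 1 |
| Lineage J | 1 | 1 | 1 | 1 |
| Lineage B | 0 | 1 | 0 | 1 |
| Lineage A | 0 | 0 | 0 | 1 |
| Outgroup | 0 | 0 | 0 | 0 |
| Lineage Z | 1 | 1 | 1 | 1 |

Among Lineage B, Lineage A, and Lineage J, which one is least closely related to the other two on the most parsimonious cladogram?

The outgroup has state '0' for every character, so '1' is the derived state throughout.
Trait 1: derived state '1' in Lineage D, Lineage J, and Lineage Z only — synapomorphy for {Lineage D, Lineage J, Lineage Z}.
Only Lineage B, Lineage D, Lineage J, and Lineage Z show the derived state '1' for Trait 2, supporting them as a clade.
Only Lineage J and Lineage Z show the derived state '1' for Trait 3, supporting them as a clade.
All ingroup taxa share the derived state '1' for Trait 4; it defines the ingroup but does not resolve relationships within it.
Most parsimonious ingroup topology: (Lineage A,(Lineage B,((Lineage Z,Lineage J),Lineage D))).
Lineage J and Lineage B share a more recent common ancestor with each other than either does with Lineage A, so Lineage A is the least closely related of the three.

Lineage A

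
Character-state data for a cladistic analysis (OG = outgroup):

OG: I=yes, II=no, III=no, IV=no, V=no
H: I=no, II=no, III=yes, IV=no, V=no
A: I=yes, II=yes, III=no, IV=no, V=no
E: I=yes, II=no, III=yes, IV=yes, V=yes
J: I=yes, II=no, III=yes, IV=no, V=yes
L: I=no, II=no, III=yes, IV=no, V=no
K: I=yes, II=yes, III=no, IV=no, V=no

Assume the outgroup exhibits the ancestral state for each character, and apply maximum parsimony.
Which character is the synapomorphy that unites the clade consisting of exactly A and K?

Character polarity is set by the outgroup: the derived state is whichever differs from the outgroup's state, so for I the derived state is 'no', and for the remaining characters it is 'yes'.
Only H and L show the derived state 'no' for I, supporting them as a clade.
II (derived state 'yes') is shared by A and K — a synapomorphy uniting that clade.
Only E, H, J, and L show the derived state 'yes' for III, supporting them as a clade.
IV: derived state 'yes' in E only — an autapomorphy, so it tells us nothing about relationships among taxa.
Only E and J show the derived state 'yes' for V, supporting them as a clade.
Most parsimonious ingroup topology: (((H,L),(E,J)),(A,K)).
The clade {A, K} is supported by II: its derived state 'yes' occurs in exactly those taxa and in no other taxon (including the outgroup).

II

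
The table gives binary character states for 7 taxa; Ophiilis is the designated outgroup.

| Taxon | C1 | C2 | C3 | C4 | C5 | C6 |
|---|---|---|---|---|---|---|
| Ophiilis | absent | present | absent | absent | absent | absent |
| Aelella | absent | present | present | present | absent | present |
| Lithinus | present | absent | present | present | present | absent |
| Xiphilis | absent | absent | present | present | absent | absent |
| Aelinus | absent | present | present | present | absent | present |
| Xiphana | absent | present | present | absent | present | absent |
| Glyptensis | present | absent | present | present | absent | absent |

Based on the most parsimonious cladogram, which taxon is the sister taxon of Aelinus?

Aelella

Character polarity is set by the outgroup: the derived state is whichever differs from the outgroup's state, so for C2 the derived state is 'absent', and for the remaining characters it is 'present'.
C1 (derived state 'present') is shared by Glyptensis and Lithinus — a synapomorphy uniting that clade.
C2: derived state 'absent' in Glyptensis, Lithinus, and Xiphilis only — synapomorphy for {Glyptensis, Lithinus, Xiphilis}.
All ingroup taxa share the derived state 'present' for C3; it defines the ingroup but does not resolve relationships within it.
C4: derived state 'present' in Aelella, Aelinus, Glyptensis, Lithinus, and Xiphilis only — synapomorphy for {Aelella, Aelinus, Glyptensis, Lithinus, Xiphilis}.
C5 (state 'present') occurs in Lithinus and Xiphana but conflicts with the nesting implied by the other characters — most parsimoniously interpreted as homoplasy.
Only Aelella and Aelinus show the derived state 'present' for C6, supporting them as a clade.
Most parsimonious ingroup topology: (((Aelella,Aelinus),((Lithinus,Glyptensis),Xiphilis)),Xiphana).
Aelinus and Aelella form a cherry on this tree, so they are sister taxa.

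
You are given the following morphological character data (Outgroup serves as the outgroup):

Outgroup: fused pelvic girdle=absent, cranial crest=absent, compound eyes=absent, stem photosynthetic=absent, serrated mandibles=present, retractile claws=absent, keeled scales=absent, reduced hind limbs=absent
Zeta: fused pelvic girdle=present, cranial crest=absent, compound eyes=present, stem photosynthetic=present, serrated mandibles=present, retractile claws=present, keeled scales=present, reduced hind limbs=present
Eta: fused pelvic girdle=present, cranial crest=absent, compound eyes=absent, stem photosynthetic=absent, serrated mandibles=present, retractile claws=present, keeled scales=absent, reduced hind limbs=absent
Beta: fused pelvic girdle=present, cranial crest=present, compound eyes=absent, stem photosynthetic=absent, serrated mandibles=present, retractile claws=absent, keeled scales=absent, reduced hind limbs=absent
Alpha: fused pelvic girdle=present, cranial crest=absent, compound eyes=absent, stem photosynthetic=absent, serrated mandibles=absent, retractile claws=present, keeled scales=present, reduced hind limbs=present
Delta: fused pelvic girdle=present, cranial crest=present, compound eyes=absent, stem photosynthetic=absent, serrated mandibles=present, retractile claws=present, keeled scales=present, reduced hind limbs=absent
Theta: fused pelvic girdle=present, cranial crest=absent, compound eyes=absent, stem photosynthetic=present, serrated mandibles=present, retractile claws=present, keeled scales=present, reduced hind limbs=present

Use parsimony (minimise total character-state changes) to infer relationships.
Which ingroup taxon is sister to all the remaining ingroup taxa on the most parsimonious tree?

Character polarity is set by the outgroup: the derived state is whichever differs from the outgroup's state, so for serrated mandibles the derived state is 'absent', and for the remaining characters it is 'present'.
All ingroup taxa share the derived state 'present' for fused pelvic girdle; it defines the ingroup but does not resolve relationships within it.
cranial crest groups Beta and Delta, which is incompatible with the clades supported by the remaining characters; treating it as convergent (homoplasy) costs fewer steps than any alternative tree.
compound eyes (derived state 'present') is unique to Zeta (autapomorphy; uninformative for grouping).
stem photosynthetic: derived state 'present' in Theta and Zeta only — synapomorphy for {Theta, Zeta}.
serrated mandibles: derived state 'absent' in Alpha only — an autapomorphy, so it tells us nothing about relationships among taxa.
Only Alpha, Delta, Eta, Theta, and Zeta show the derived state 'present' for retractile claws, supporting them as a clade.
keeled scales: derived state 'present' in Alpha, Delta, Theta, and Zeta only — synapomorphy for {Alpha, Delta, Theta, Zeta}.
reduced hind limbs: derived state 'present' in Alpha, Theta, and Zeta only — synapomorphy for {Alpha, Theta, Zeta}.
Most parsimonious ingroup topology: (((((Zeta,Theta),Alpha),Delta),Eta),Beta).
Beta is sister to the clade containing all other ingroup taxa, so it is the earliest-diverging (most basal) ingroup lineage.

Beta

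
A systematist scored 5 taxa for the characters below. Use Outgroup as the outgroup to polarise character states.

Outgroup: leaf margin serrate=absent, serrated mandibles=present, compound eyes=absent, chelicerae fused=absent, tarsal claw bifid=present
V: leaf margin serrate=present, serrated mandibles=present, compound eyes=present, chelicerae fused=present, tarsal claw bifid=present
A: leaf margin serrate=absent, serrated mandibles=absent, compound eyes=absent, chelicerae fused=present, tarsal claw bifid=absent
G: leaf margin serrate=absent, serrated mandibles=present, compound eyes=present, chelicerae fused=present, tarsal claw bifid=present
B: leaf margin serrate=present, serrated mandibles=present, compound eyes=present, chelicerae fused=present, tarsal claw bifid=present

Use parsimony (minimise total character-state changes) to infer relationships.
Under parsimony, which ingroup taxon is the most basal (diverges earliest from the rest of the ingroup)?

A

Character polarity is set by the outgroup: the derived state is whichever differs from the outgroup's state, so for serrated mandibles, tarsal claw bifid the derived state is 'absent', and for the remaining characters it is 'present'.
Only B and V show the derived state 'present' for leaf margin serrate, supporting them as a clade.
serrated mandibles (derived state 'absent') is unique to A (autapomorphy; uninformative for grouping).
compound eyes (derived state 'present') is shared by B, G, and V — a synapomorphy uniting that clade.
All ingroup taxa share the derived state 'present' for chelicerae fused; it defines the ingroup but does not resolve relationships within it.
tarsal claw bifid (derived state 'absent') is unique to A (autapomorphy; uninformative for grouping).
Most parsimonious ingroup topology: (((V,B),G),A).
A is sister to the clade containing all other ingroup taxa, so it is the earliest-diverging (most basal) ingroup lineage.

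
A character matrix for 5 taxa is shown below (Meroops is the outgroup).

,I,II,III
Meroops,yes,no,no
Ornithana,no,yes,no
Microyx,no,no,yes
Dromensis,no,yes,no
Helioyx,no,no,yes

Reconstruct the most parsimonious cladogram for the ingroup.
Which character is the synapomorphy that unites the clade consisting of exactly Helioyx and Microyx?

Character polarity is set by the outgroup: the derived state is whichever differs from the outgroup's state, so for I the derived state is 'no', and for the remaining characters it is 'yes'.
I (derived state 'no') is shared by all ingroup taxa — unites the whole ingroup.
Only Dromensis and Ornithana show the derived state 'yes' for II, supporting them as a clade.
III (derived state 'yes') is shared by Helioyx and Microyx — a synapomorphy uniting that clade.
Most parsimonious ingroup topology: ((Ornithana,Dromensis),(Microyx,Helioyx)).
The clade {Helioyx, Microyx} is supported by III: its derived state 'yes' occurs in exactly those taxa and in no other taxon (including the outgroup).

III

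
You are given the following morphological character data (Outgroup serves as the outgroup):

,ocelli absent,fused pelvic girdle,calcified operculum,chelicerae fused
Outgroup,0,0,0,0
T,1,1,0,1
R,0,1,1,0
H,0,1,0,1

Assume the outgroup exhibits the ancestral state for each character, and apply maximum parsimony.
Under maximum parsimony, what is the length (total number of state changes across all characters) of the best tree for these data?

The outgroup has state '0' for every character, so '1' is the derived state throughout.
ocelli absent (derived state '1') is unique to T (autapomorphy; uninformative for grouping).
All ingroup taxa share the derived state '1' for fused pelvic girdle; it defines the ingroup but does not resolve relationships within it.
calcified operculum (derived state '1') is unique to R (autapomorphy; uninformative for grouping).
Only H and T show the derived state '1' for chelicerae fused, supporting them as a clade.
Most parsimonious ingroup topology: ((T,H),R).
Changes per character on this tree: ocelli absent: 1; fused pelvic girdle: 1; calcified operculum: 1; chelicerae fused: 1.
Total = 4.

4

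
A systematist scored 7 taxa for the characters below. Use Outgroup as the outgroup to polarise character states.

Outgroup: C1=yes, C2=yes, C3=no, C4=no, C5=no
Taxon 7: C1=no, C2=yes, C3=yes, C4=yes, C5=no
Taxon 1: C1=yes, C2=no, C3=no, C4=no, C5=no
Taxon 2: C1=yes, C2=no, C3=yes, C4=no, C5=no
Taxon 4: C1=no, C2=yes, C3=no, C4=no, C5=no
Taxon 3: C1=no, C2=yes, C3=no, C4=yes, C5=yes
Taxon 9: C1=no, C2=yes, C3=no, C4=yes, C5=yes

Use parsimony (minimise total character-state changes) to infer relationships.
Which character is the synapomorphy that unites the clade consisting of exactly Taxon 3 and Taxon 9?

Character polarity is set by the outgroup: the derived state is whichever differs from the outgroup's state, so for C1, C2 the derived state is 'no', and for the remaining characters it is 'yes'.
Only Taxon 3, Taxon 4, Taxon 7, and Taxon 9 show the derived state 'no' for C1, supporting them as a clade.
C2: derived state 'no' in Taxon 1 and Taxon 2 only — synapomorphy for {Taxon 1, Taxon 2}.
C3 (state 'yes') occurs in Taxon 2 and Taxon 7 but conflicts with the nesting implied by the other characters — most parsimoniously interpreted as homoplasy.
C4 (derived state 'yes') is shared by Taxon 3, Taxon 7, and Taxon 9 — a synapomorphy uniting that clade.
Only Taxon 3 and Taxon 9 show the derived state 'yes' for C5, supporting them as a clade.
Most parsimonious ingroup topology: (((Taxon 7,(Taxon 3,Taxon 9)),Taxon 4),(Taxon 1,Taxon 2)).
The clade {Taxon 3, Taxon 9} is supported by C5: its derived state 'yes' occurs in exactly those taxa and in no other taxon (including the outgroup).

C5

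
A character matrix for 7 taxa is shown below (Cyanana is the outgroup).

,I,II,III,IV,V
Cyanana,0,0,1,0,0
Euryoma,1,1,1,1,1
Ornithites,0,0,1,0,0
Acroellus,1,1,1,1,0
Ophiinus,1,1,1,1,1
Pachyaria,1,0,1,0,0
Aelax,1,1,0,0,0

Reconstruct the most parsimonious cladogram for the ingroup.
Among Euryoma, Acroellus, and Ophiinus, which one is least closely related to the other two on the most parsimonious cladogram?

Acroellus

Character polarity is set by the outgroup: the derived state is whichever differs from the outgroup's state, so for III the derived state is '0', and for the remaining characters it is '1'.
I (derived state '1') is shared by Acroellus, Aelax, Euryoma, Ophiinus, and Pachyaria — a synapomorphy uniting that clade.
II (derived state '1') is shared by Acroellus, Aelax, Euryoma, and Ophiinus — a synapomorphy uniting that clade.
III (derived state '0') is unique to Aelax (autapomorphy; uninformative for grouping).
Only Acroellus, Euryoma, and Ophiinus show the derived state '1' for IV, supporting them as a clade.
V: derived state '1' in Euryoma and Ophiinus only — synapomorphy for {Euryoma, Ophiinus}.
Most parsimonious ingroup topology: (((((Euryoma,Ophiinus),Acroellus),Aelax),Pachyaria),Ornithites).
Ophiinus and Euryoma share a more recent common ancestor with each other than either does with Acroellus, so Acroellus is the least closely related of the three.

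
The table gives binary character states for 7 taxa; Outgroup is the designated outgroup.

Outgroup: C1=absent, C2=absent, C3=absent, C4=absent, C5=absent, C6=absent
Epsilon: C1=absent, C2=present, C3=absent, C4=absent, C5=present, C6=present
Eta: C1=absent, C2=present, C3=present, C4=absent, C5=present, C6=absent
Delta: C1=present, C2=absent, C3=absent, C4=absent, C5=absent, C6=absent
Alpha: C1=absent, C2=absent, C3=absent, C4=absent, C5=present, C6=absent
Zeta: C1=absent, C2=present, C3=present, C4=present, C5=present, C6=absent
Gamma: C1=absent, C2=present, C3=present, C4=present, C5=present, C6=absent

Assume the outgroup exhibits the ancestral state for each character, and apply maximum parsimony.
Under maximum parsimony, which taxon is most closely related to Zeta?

The outgroup has state 'absent' for every character, so 'present' is the derived state throughout.
C1 (derived state 'present') is unique to Delta (autapomorphy; uninformative for grouping).
C2 (derived state 'present') is shared by Epsilon, Eta, Gamma, and Zeta — a synapomorphy uniting that clade.
C3 (derived state 'present') is shared by Eta, Gamma, and Zeta — a synapomorphy uniting that clade.
C4: derived state 'present' in Gamma and Zeta only — synapomorphy for {Gamma, Zeta}.
C5: derived state 'present' in Alpha, Epsilon, Eta, Gamma, and Zeta only — synapomorphy for {Alpha, Epsilon, Eta, Gamma, Zeta}.
C6 (derived state 'present') is unique to Epsilon (autapomorphy; uninformative for grouping).
Most parsimonious ingroup topology: (((Epsilon,(Eta,(Zeta,Gamma))),Alpha),Delta).
Zeta and Gamma form a cherry on this tree, so they are sister taxa.

Gamma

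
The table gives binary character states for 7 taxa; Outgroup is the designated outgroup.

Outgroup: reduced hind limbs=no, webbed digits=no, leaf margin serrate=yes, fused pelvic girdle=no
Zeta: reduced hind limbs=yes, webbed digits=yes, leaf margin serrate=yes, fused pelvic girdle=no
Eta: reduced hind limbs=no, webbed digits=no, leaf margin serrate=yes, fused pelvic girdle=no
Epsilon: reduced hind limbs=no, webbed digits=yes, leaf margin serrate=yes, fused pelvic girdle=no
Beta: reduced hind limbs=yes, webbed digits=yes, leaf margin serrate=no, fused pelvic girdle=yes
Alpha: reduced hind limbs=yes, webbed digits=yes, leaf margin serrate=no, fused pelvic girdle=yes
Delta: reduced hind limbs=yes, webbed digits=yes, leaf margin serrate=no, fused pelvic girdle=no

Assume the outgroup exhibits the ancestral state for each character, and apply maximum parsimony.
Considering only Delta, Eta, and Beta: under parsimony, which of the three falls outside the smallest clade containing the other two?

Eta

Character polarity is set by the outgroup: the derived state is whichever differs from the outgroup's state, so for leaf margin serrate the derived state is 'no', and for the remaining characters it is 'yes'.
Only Alpha, Beta, Delta, and Zeta show the derived state 'yes' for reduced hind limbs, supporting them as a clade.
webbed digits: derived state 'yes' in Alpha, Beta, Delta, Epsilon, and Zeta only — synapomorphy for {Alpha, Beta, Delta, Epsilon, Zeta}.
Only Alpha, Beta, and Delta show the derived state 'no' for leaf margin serrate, supporting them as a clade.
fused pelvic girdle: derived state 'yes' in Alpha and Beta only — synapomorphy for {Alpha, Beta}.
Most parsimonious ingroup topology: (((Zeta,((Beta,Alpha),Delta)),Epsilon),Eta).
Beta and Delta share a more recent common ancestor with each other than either does with Eta, so Eta is the least closely related of the three.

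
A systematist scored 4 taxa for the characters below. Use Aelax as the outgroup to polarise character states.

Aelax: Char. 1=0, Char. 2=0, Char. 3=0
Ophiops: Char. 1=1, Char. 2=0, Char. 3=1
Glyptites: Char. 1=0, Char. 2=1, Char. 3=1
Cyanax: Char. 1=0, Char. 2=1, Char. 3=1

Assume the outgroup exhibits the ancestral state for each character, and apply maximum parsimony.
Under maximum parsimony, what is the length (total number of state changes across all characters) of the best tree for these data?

3

The outgroup has state '0' for every character, so '1' is the derived state throughout.
Char. 1: derived state '1' in Ophiops only — an autapomorphy, so it tells us nothing about relationships among taxa.
Char. 2: derived state '1' in Cyanax and Glyptites only — synapomorphy for {Cyanax, Glyptites}.
All ingroup taxa share the derived state '1' for Char. 3; it defines the ingroup but does not resolve relationships within it.
Most parsimonious ingroup topology: (Ophiops,(Glyptites,Cyanax)).
Changes per character on this tree: Char. 1: 1; Char. 2: 1; Char. 3: 1.
Total = 3.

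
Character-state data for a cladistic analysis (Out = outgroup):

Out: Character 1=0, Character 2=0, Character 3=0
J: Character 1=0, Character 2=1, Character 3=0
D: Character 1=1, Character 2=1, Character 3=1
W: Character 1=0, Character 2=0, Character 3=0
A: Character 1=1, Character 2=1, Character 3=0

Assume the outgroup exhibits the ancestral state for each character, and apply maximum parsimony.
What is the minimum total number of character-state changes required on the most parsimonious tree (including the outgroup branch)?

The outgroup has state '0' for every character, so '1' is the derived state throughout.
Only A and D show the derived state '1' for Character 1, supporting them as a clade.
Only A, D, and J show the derived state '1' for Character 2, supporting them as a clade.
Character 3 (derived state '1') is unique to D (autapomorphy; uninformative for grouping).
Most parsimonious ingroup topology: ((J,(D,A)),W).
Changes per character on this tree: Character 1: 1; Character 2: 1; Character 3: 1.
Total = 3.

3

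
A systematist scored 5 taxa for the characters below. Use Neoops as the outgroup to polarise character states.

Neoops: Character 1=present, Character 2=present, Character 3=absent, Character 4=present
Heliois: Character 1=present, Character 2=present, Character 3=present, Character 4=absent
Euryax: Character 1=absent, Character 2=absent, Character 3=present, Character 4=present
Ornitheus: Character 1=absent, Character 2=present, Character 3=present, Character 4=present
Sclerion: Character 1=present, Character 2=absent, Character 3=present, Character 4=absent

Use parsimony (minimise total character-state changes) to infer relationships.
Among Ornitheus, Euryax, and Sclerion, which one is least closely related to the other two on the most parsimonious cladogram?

Sclerion

Character polarity is set by the outgroup: the derived state is whichever differs from the outgroup's state, so for Character 1, Character 2, Character 4 the derived state is 'absent', and for the remaining characters it is 'present'.
Only Euryax and Ornitheus show the derived state 'absent' for Character 1, supporting them as a clade.
Character 2 groups Euryax and Sclerion, which is incompatible with the clades supported by the remaining characters; treating it as convergent (homoplasy) costs fewer steps than any alternative tree.
All ingroup taxa share the derived state 'present' for Character 3; it defines the ingroup but does not resolve relationships within it.
Character 4 (derived state 'absent') is shared by Heliois and Sclerion — a synapomorphy uniting that clade.
Most parsimonious ingroup topology: ((Heliois,Sclerion),(Euryax,Ornitheus)).
Ornitheus and Euryax share a more recent common ancestor with each other than either does with Sclerion, so Sclerion is the least closely related of the three.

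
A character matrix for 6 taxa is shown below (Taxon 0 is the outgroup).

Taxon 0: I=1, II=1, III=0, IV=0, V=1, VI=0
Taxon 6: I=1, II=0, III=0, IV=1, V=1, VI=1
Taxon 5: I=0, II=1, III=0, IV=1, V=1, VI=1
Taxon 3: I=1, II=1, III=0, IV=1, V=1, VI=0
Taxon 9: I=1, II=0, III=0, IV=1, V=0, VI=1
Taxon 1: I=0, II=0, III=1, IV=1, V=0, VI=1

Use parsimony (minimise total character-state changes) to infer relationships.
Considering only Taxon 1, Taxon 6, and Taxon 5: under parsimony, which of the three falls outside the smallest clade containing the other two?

Character polarity is set by the outgroup: the derived state is whichever differs from the outgroup's state, so for I, II, V the derived state is '0', and for the remaining characters it is '1'.
I groups Taxon 1 and Taxon 5, which is incompatible with the clades supported by the remaining characters; treating it as convergent (homoplasy) costs fewer steps than any alternative tree.
II: derived state '0' in Taxon 1, Taxon 6, and Taxon 9 only — synapomorphy for {Taxon 1, Taxon 6, Taxon 9}.
III: derived state '1' in Taxon 1 only — an autapomorphy, so it tells us nothing about relationships among taxa.
IV (derived state '1') is shared by all ingroup taxa — unites the whole ingroup.
Only Taxon 1 and Taxon 9 show the derived state '0' for V, supporting them as a clade.
Only Taxon 1, Taxon 5, Taxon 6, and Taxon 9 show the derived state '1' for VI, supporting them as a clade.
Most parsimonious ingroup topology: (((Taxon 6,(Taxon 9,Taxon 1)),Taxon 5),Taxon 3).
Taxon 1 and Taxon 6 share a more recent common ancestor with each other than either does with Taxon 5, so Taxon 5 is the least closely related of the three.

Taxon 5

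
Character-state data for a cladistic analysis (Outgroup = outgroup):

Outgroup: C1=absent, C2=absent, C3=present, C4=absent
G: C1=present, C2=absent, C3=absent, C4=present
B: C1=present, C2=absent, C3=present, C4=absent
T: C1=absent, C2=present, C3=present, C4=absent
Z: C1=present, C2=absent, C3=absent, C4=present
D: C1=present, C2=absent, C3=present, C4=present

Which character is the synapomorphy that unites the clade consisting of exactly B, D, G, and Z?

C1

Character polarity is set by the outgroup: the derived state is whichever differs from the outgroup's state, so for C3 the derived state is 'absent', and for the remaining characters it is 'present'.
C1 (derived state 'present') is shared by B, D, G, and Z — a synapomorphy uniting that clade.
C2: derived state 'present' in T only — an autapomorphy, so it tells us nothing about relationships among taxa.
C3 (derived state 'absent') is shared by G and Z — a synapomorphy uniting that clade.
Only D, G, and Z show the derived state 'present' for C4, supporting them as a clade.
Most parsimonious ingroup topology: ((((G,Z),D),B),T).
The clade {B, D, G, Z} is supported by C1: its derived state 'present' occurs in exactly those taxa and in no other taxon (including the outgroup).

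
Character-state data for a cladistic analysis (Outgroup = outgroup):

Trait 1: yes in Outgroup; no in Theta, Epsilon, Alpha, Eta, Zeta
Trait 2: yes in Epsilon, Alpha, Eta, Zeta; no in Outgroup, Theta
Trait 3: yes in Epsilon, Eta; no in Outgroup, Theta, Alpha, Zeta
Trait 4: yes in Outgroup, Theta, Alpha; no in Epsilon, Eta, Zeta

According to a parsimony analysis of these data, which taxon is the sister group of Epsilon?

Character polarity is set by the outgroup: the derived state is whichever differs from the outgroup's state, so for Trait 1, Trait 4 the derived state is 'no', and for the remaining characters it is 'yes'.
Trait 1 (derived state 'no') is shared by all ingroup taxa — unites the whole ingroup.
Trait 2: derived state 'yes' in Alpha, Epsilon, Eta, and Zeta only — synapomorphy for {Alpha, Epsilon, Eta, Zeta}.
Trait 3 (derived state 'yes') is shared by Epsilon and Eta — a synapomorphy uniting that clade.
Trait 4: derived state 'no' in Epsilon, Eta, and Zeta only — synapomorphy for {Epsilon, Eta, Zeta}.
Most parsimonious ingroup topology: (Theta,(((Epsilon,Eta),Zeta),Alpha)).
Epsilon and Eta form a cherry on this tree, so they are sister taxa.

Eta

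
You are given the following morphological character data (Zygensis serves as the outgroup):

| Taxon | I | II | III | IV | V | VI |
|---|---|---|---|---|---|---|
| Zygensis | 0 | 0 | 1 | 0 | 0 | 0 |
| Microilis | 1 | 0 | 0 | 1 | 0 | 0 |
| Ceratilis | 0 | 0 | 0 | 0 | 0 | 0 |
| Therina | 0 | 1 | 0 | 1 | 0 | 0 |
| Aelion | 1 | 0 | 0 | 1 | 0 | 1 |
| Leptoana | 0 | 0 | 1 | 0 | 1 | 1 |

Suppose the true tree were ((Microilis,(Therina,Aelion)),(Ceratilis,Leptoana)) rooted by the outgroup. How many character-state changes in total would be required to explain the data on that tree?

Map each character onto ((Microilis,(Therina,Aelion)),(Ceratilis,Leptoana)) (rooted by Zygensis) and count the minimum state changes it requires (Fitch parsimony):
I: 2; II: 1; III: 2; IV: 1; V: 1; VI: 2.
Total tree length = 9.

9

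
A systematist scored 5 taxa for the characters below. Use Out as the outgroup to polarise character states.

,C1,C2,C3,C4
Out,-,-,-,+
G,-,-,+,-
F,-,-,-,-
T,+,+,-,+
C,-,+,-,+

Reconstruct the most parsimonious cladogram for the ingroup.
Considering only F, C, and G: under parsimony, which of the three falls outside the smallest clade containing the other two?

C

Character polarity is set by the outgroup: the derived state is whichever differs from the outgroup's state, so for C4 the derived state is '-', and for the remaining characters it is '+'.
C1 (derived state '+') is unique to T (autapomorphy; uninformative for grouping).
Only C and T show the derived state '+' for C2, supporting them as a clade.
C3: derived state '+' in G only — an autapomorphy, so it tells us nothing about relationships among taxa.
Only F and G show the derived state '-' for C4, supporting them as a clade.
Most parsimonious ingroup topology: ((G,F),(T,C)).
G and F share a more recent common ancestor with each other than either does with C, so C is the least closely related of the three.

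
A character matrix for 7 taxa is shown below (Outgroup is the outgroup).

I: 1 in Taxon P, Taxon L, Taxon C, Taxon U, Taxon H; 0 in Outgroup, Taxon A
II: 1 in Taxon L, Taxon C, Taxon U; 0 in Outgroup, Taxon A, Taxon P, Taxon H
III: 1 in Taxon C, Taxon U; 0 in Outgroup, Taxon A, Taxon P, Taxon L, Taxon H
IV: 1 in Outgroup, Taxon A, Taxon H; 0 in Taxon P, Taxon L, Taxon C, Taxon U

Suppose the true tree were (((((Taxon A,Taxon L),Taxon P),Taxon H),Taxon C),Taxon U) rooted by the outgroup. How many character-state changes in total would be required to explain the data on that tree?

10

Map each character onto (((((Taxon A,Taxon L),Taxon P),Taxon H),Taxon C),Taxon U) (rooted by Outgroup) and count the minimum state changes it requires (Fitch parsimony):
I: 2; II: 3; III: 2; IV: 3.
Total tree length = 10.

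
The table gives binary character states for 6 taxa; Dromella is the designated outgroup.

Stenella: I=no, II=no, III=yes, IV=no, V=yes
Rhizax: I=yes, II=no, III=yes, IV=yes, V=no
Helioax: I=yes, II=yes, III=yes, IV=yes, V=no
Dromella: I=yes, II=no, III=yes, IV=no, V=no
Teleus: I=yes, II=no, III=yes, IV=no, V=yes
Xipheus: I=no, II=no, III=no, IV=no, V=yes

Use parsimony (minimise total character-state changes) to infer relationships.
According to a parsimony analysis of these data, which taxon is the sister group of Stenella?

Character polarity is set by the outgroup: the derived state is whichever differs from the outgroup's state, so for I, III the derived state is 'no', and for the remaining characters it is 'yes'.
I (derived state 'no') is shared by Stenella and Xipheus — a synapomorphy uniting that clade.
II (derived state 'yes') is unique to Helioax (autapomorphy; uninformative for grouping).
III: derived state 'no' in Xipheus only — an autapomorphy, so it tells us nothing about relationships among taxa.
IV (derived state 'yes') is shared by Helioax and Rhizax — a synapomorphy uniting that clade.
V: derived state 'yes' in Stenella, Teleus, and Xipheus only — synapomorphy for {Stenella, Teleus, Xipheus}.
Most parsimonious ingroup topology: (((Stenella,Xipheus),Teleus),(Helioax,Rhizax)).
Stenella and Xipheus form a cherry on this tree, so they are sister taxa.

Xipheus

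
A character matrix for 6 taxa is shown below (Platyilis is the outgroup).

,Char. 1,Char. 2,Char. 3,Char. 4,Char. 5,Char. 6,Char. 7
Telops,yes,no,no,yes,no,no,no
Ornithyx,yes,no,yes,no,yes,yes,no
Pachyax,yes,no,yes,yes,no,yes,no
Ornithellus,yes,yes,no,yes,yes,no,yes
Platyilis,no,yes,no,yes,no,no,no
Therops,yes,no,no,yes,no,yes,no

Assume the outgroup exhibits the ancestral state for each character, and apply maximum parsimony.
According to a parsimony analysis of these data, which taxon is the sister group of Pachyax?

Character polarity is set by the outgroup: the derived state is whichever differs from the outgroup's state, so for Char. 2, Char. 4 the derived state is 'no', and for the remaining characters it is 'yes'.
Char. 1 (derived state 'yes') is shared by all ingroup taxa — unites the whole ingroup.
Char. 2 (derived state 'no') is shared by Ornithyx, Pachyax, Telops, and Therops — a synapomorphy uniting that clade.
Char. 3 (derived state 'yes') is shared by Ornithyx and Pachyax — a synapomorphy uniting that clade.
Char. 4 (derived state 'no') is unique to Ornithyx (autapomorphy; uninformative for grouping).
Char. 5 groups Ornithellus and Ornithyx, which is incompatible with the clades supported by the remaining characters; treating it as convergent (homoplasy) costs fewer steps than any alternative tree.
Only Ornithyx, Pachyax, and Therops show the derived state 'yes' for Char. 6, supporting them as a clade.
Char. 7: derived state 'yes' in Ornithellus only — an autapomorphy, so it tells us nothing about relationships among taxa.
Most parsimonious ingroup topology: ((((Ornithyx,Pachyax),Therops),Telops),Ornithellus).
Pachyax and Ornithyx form a cherry on this tree, so they are sister taxa.

Ornithyx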